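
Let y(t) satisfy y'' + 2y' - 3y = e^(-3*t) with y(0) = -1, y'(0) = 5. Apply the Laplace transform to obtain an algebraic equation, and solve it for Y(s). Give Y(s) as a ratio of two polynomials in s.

Transform both sides with L{·}.
Using L{y''} = s^2 Y - s·y(0) - y'(0) and L{y'} = sY - y(0), with y(0) = -1, y'(0) = 5, the left side becomes (s^2 + 2*s - 3)Y - (-s + 3).
The right side is L{e^(-3*t)} = 1/(s + 3).
So (s^2 + 2*s - 3)Y = 1/(s + 3) + (-s + 3).
Divide through and combine into a single rational function.

Y(s) = (-s^2 + 10)/(s^3 + 5*s^2 + 3*s - 9)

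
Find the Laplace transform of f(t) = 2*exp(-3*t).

L{2} = 2/s.
By the first shifting theorem, multiplying by e^(-3t) replaces s with s + 3.

2/(s + 3)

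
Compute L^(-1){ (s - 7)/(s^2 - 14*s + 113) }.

Rewrite the denominator: s^2 - 14*s + 113 = (s - 7)^2 + 64.
The form in (s - 7) signals a first-shifting-theorem factor e^(7t).
Since L{cos(8t)} = s/(s^2 + 64), the inverse is exp(7*t)*cos(8*t).

exp(7*t)*cos(8*t)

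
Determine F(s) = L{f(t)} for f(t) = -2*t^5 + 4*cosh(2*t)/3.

The transform is linear, so treat each term independently.
(-2)·[L{t^5} = 5!/s^6 = 120/s^6]; (4/3)·[L{cosh(2t)} = s/(s^2 - 4)].

F(s) = 4*s/(3*(s^2 - 4)) - 240/s^6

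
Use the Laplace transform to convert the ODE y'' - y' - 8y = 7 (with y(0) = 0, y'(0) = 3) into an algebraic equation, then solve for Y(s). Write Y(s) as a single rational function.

Take the Laplace transform of both sides.
Using L{y''} = s^2 Y - s·y(0) - y'(0) and L{y'} = sY - y(0), with y(0) = 0, y'(0) = 3, the left side becomes (s^2 - s - 8)Y - (3).
The right side is L{7} = 7/s.
So (s^2 - s - 8)Y = 7/s + (3).
Divide through and combine into a single rational function.

Y(s) = (3*s + 7)/(s^3 - s^2 - 8*s)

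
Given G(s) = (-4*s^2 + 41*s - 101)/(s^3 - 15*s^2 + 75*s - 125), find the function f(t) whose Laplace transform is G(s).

f(t) = 2*t^2*exp(5*t) + t*exp(5*t) - 4*exp(5*t)

Factor the denominator: s^3 - 15*s^2 + 75*s - 125 = (s - 5)^3.
Partial fraction decomposition gives [-4/(s - 5)] + [(s - 5)^(-2)] + [4/(s - 5)^3].
Invert each term: -4/(s - 5) ↔ -4e^(5t); 1/(s - 5)^2 ↔ t·e^(5t); 4/(s - 5)^3 ↔ (2)t^2·e^(5t).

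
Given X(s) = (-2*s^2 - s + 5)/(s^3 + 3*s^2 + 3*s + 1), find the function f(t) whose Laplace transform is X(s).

Factor the denominator: s^3 + 3*s^2 + 3*s + 1 = (s + 1)^3.
Partial fraction decomposition gives [-2/(s + 1)] + [3/(s + 1)^2] + [4/(s + 1)^3].
Invert each term: -2/(s + 1) ↔ -2e^(-t); 3/(s + 1)^2 ↔ 3t·e^(-t); 4/(s + 1)^3 ↔ (2)t^2·e^(-t).

f(t) = 2*t^2*exp(-t) + 3*t*exp(-t) - 2*exp(-t)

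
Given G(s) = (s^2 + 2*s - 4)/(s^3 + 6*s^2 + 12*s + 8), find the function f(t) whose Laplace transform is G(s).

f(t) = -2*t^2*exp(-2*t) - 2*t*exp(-2*t) + exp(-2*t)

Factor the denominator: s^3 + 6*s^2 + 12*s + 8 = (s + 2)^3.
Partial fraction decomposition gives [1/(s + 2)] + [-2/(s + 2)^2] + [-4/(s + 2)^3].
Invert each term: 1/(s + 2) ↔ e^(-2t); -2/(s + 2)^2 ↔ -2t·e^(-2t); -4/(s + 2)^3 ↔ (-2)t^2·e^(-2t).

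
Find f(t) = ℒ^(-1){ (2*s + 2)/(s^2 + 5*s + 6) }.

f(t) = -2*exp(-2*t) + 4*exp(-3*t)

Factor the denominator: s^2 + 5*s + 6 = (s + 2)*(s + 3).
Partial fraction decomposition gives [4/(s + 3)] + [-2/(s + 2)].
Invert each term: 4/(s + 3) ↔ 4e^(-3t); -2/(s + 2) ↔ -2e^(-2t).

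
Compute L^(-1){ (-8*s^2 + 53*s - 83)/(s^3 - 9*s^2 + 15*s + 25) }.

-3*t*exp(5*t) - 4*exp(5*t) - 4*exp(-t)

Factor the denominator: s^3 - 9*s^2 + 15*s + 25 = (s - 5)^2*(s + 1).
Partial fraction decomposition gives [-4/(s - 5)] + [-3/(s - 5)^2] + [-4/(s + 1)].
Invert each term: -4/(s - 5) ↔ -4e^(5t); -3/(s - 5)^2 ↔ -3t·e^(5t); -4/(s + 1) ↔ -4e^(-t).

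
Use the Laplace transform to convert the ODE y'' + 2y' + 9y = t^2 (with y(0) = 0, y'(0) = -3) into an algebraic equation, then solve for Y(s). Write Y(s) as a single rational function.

Laplace-transform each side.
The derivative rules (L{y''} = s^2 Y - s·y(0) - y'(0) and L{y'} = sY - y(0), with y(0) = 0, y'(0) = -3) turn the left side into (s^2 + 2*s + 9)Y - (-3).
The right side is L{t^2} = 2/s^3.
So (s^2 + 2*s + 9)Y = 2/s^3 + (-3).
Isolate Y and clear denominators.

Y(s) = (-3*s^3 + 2)/(s^5 + 2*s^4 + 9*s^3)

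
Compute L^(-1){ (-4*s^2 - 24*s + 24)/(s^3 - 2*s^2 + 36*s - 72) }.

-exp(2*t) - 5*sin(6*t) - 3*cos(6*t)

Factor the denominator: s^3 - 2*s^2 + 36*s - 72 = (s - 2)*(s^2 + 36).
Partial fraction decomposition gives [-1/(s - 2)] + [-3*s/(s^2 + 36)] + [-30/(s^2 + 36)].
Invert each term: -1/(s - 2) ↔ -e^(2t); -3·s/(s^2 + 36) ↔ -3cos(6t); -5·6/(s^2 + 36) ↔ -5sin(6t).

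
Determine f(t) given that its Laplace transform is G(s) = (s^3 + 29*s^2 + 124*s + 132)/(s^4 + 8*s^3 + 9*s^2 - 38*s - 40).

Factor the denominator: s^4 + 8*s^3 + 9*s^2 - 38*s - 40 = (s - 2)*(s + 1)*(s + 4)*(s + 5).
Partial fraction decomposition gives [-1/(s + 1)] + [2/(s + 4)] + [4/(s - 2)] + [-4/(s + 5)].
Invert each term: -1/(s + 1) ↔ -e^(-t); 2/(s + 4) ↔ 2e^(-4t); 4/(s - 2) ↔ 4e^(2t); -4/(s + 5) ↔ -4e^(-5t).

f(t) = 4*exp(2*t) - exp(-t) + 2*exp(-4*t) - 4*exp(-5*t)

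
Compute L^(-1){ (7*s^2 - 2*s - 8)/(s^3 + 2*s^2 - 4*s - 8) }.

-6*t*exp(-2*t) + exp(2*t) + 6*exp(-2*t)

Factor the denominator: s^3 + 2*s^2 - 4*s - 8 = (s - 2)*(s + 2)^2.
Partial fraction decomposition gives [6/(s + 2)] + [-6/(s + 2)^2] + [1/(s - 2)].
Invert each term: 6/(s + 2) ↔ 6e^(-2t); -6/(s + 2)^2 ↔ -6t·e^(-2t); 1/(s - 2) ↔ e^(2t).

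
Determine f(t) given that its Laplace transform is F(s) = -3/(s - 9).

f(t) = -3*exp(9*t)

Since L{e^(9t)} = 1/(s - 9), the inverse is e^(9*t), scaled by -3.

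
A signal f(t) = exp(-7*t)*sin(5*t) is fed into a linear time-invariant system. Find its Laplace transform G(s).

L{sin(5t)} = 5/(s^2 + 25).
By the first shifting theorem, multiplying by e^(-7t) replaces s with s + 7.

G(s) = 5/((s + 7)^2 + 25)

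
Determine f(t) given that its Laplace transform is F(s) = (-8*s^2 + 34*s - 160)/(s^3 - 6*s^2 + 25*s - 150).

Factor the denominator: s^3 - 6*s^2 + 25*s - 150 = (s - 6)*(s^2 + 25).
Partial fraction decomposition gives [-4/(s - 6)] + [-4*s/(s^2 + 25)] + [10/(s^2 + 25)].
Invert each term: -4/(s - 6) ↔ -4e^(6t); -4·s/(s^2 + 25) ↔ -4cos(5t); 2·5/(s^2 + 25) ↔ 2sin(5t).

f(t) = -4*exp(6*t) + 2*sin(5*t) - 4*cos(5*t)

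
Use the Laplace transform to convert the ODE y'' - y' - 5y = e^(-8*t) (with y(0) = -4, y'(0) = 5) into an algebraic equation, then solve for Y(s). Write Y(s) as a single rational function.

Apply the Laplace transform to the equation.
The derivative rules (L{y''} = s^2 Y - s·y(0) - y'(0) and L{y'} = sY - y(0), with y(0) = -4, y'(0) = 5) turn the left side into (s^2 - s - 5)Y - (-4*s + 9).
The right side is L{e^(-8*t)} = 1/(s + 8).
So (s^2 - s - 5)Y = 1/(s + 8) + (-4*s + 9).
Divide through and combine into a single rational function.

Y(s) = (-4*s^2 - 23*s + 73)/(s^3 + 7*s^2 - 13*s - 40)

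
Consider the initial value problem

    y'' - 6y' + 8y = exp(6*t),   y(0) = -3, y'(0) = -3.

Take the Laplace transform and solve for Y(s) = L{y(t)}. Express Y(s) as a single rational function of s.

Y(s) = (-3*s^2 + 33*s - 89)/(s^3 - 12*s^2 + 44*s - 48)

Laplace-transform each side.
Using L{y''} = s^2 Y - s·y(0) - y'(0) and L{y'} = sY - y(0), with y(0) = -3, y'(0) = -3, the left side becomes (s^2 - 6*s + 8)Y - (-3*s + 15).
The right side is L{exp(6*t)} = 1/(s - 6).
So (s^2 - 6*s + 8)Y = 1/(s - 6) + (-3*s + 15).
Isolate Y and clear denominators.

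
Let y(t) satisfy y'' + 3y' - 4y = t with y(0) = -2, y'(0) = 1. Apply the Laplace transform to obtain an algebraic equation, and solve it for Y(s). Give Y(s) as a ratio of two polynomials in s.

Apply the Laplace transform to the equation.
Using L{y''} = s^2 Y - s·y(0) - y'(0) and L{y'} = sY - y(0), with y(0) = -2, y'(0) = 1, the left side becomes (s^2 + 3*s - 4)Y - (-2*s - 5).
The right side is L{t} = s^(-2).
So (s^2 + 3*s - 4)Y = s^(-2) + (-2*s - 5).
Isolate Y and clear denominators.

Y(s) = (-2*s^3 - 5*s^2 + 1)/(s^4 + 3*s^3 - 4*s^2)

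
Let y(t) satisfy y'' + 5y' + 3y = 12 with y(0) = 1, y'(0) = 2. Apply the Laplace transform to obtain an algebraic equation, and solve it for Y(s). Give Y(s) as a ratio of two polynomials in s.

Y(s) = (s^2 + 7*s + 12)/(s^3 + 5*s^2 + 3*s)

Apply the Laplace transform to the equation.
The derivative rules (L{y''} = s^2 Y - s·y(0) - y'(0) and L{y'} = sY - y(0), with y(0) = 1, y'(0) = 2) turn the left side into (s^2 + 5*s + 3)Y - (s + 7).
The right side is L{12} = 12/s.
So (s^2 + 5*s + 3)Y = 12/s + (s + 7).
Isolate Y and clear denominators.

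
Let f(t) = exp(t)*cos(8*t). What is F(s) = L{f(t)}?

F(s) = (s - 1)/((s - 1)^2 + 64)

L{cos(8t)} = s/(s^2 + 64).
By the first shifting theorem, multiplying by e^(t) replaces s with s - 1.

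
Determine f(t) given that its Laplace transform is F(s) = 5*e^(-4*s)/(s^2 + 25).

The factor e^(-4s) signals a time shift by c = 4 (second shifting theorem).
L{sin(5t)} = 5/(s^2 + 25), so L^-1{5/(s^2 + 25)} = sin(5*t).
Hence the inverse is u(t - 4) times that function evaluated at t - 4.

f(t) = Heaviside(t - 4)*(sin(5*t - 20))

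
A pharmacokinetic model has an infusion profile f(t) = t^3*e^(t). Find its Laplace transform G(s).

G(s) = 6/(s - 1)^4

L{t^3} = 3!/s^4 = 6/s^4.
By the first shifting theorem, multiplying by e^(t) replaces s with s - 1.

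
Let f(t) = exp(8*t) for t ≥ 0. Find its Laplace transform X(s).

X(s) = 1/(s - 8)

L{e^(8t)} = 1/(s - 8).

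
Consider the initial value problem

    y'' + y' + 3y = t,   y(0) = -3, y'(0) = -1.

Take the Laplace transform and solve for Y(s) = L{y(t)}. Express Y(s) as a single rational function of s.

Y(s) = (-3*s^3 - 4*s^2 + 1)/(s^4 + s^3 + 3*s^2)

Laplace-transform each side.
With L{y''} = s^2 Y - s·y(0) - y'(0) and L{y'} = sY - y(0), with y(0) = -3, y'(0) = -1: the LHS transforms to (s^2 + s + 3)Y - (-3*s - 4).
The right side is L{t} = s^(-2).
So (s^2 + s + 3)Y = s^(-2) + (-3*s - 4).
Solve for Y(s) and write it as one ratio of polynomials.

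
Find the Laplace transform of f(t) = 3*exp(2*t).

L{3} = 3/s.
By the first shifting theorem, multiplying by e^(2t) replaces s with s - 2.

3/(s - 2)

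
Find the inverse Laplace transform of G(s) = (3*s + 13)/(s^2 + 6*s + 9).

4*t*exp(-3*t) + 3*exp(-3*t)

Factor the denominator: s^2 + 6*s + 9 = (s + 3)^2.
Partial fraction decomposition gives [3/(s + 3)] + [4/(s + 3)^2].
Invert each term: 3/(s + 3) ↔ 3e^(-3t); 4/(s + 3)^2 ↔ 4t·e^(-3t).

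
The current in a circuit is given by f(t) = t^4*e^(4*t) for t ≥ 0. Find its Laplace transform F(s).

L{t^4} = 4!/s^5 = 24/s^5.
By the first shifting theorem, multiplying by e^(4t) replaces s with s - 4.

F(s) = 24/(s - 4)^5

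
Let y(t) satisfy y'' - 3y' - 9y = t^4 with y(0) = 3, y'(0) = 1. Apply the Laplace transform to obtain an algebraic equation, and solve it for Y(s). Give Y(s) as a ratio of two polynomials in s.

Y(s) = (3*s^6 - 8*s^5 + 24)/(s^7 - 3*s^6 - 9*s^5)

Transform both sides with L{·}.
Using L{y''} = s^2 Y - s·y(0) - y'(0) and L{y'} = sY - y(0), with y(0) = 3, y'(0) = 1, the left side becomes (s^2 - 3*s - 9)Y - (3*s - 8).
The right side is L{t^4} = 24/s^5.
So (s^2 - 3*s - 9)Y = 24/s^5 + (3*s - 8).
Solve for Y(s) and write it as one ratio of polynomials.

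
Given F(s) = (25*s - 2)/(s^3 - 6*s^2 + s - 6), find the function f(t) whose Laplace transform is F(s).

f(t) = 4*exp(6*t) + sin(t) - 4*cos(t)

Factor the denominator: s^3 - 6*s^2 + s - 6 = (s - 6)*(s^2 + 1).
Partial fraction decomposition gives [4/(s - 6)] + [-4*s/(s^2 + 1)] + [1/(s^2 + 1)].
Invert each term: 4/(s - 6) ↔ 4e^(6t); -4·s/(s^2 + 1) ↔ -4cos(t); 1·1/(s^2 + 1) ↔ sin(t).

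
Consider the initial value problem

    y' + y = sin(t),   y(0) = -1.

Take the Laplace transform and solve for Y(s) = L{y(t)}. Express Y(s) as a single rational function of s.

Transform both sides with L{·}.
Using L{y'} = sY - y(0) = sY - (-1), the left side becomes (s + 1)Y - (-1).
The right side is L{sin(t)} = 1/(s^2 + 1).
So (s + 1)Y = 1/(s^2 + 1) + (-1).
Isolate Y and clear denominators.

Y(s) = -s^2/(s^3 + s^2 + s + 1)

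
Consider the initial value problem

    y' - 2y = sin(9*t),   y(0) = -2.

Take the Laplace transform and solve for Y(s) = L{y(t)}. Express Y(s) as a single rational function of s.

Y(s) = (-2*s^2 - 153)/(s^3 - 2*s^2 + 81*s - 162)

Take the Laplace transform of both sides.
Using L{y'} = sY - y(0) = sY - (-2), the left side becomes (s - 2)Y - (-2).
The right side is L{sin(9*t)} = 9/(s^2 + 81).
So (s - 2)Y = 9/(s^2 + 81) + (-2).
Solve for Y(s) and write it as one ratio of polynomials.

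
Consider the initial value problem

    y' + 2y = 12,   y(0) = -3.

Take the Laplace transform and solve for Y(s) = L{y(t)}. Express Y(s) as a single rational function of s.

Take the Laplace transform of both sides.
With L{y'} = sY - y(0) = sY - (-3): the LHS transforms to (s + 2)Y - (-3).
The right side is L{12} = 12/s.
So (s + 2)Y = 12/s + (-3).
Isolate Y and clear denominators.

Y(s) = (-3*s + 12)/(s^2 + 2*s)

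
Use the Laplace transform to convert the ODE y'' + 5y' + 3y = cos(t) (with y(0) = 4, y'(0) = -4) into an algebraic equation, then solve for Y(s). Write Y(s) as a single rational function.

Transform both sides with L{·}.
The derivative rules (L{y''} = s^2 Y - s·y(0) - y'(0) and L{y'} = sY - y(0), with y(0) = 4, y'(0) = -4) turn the left side into (s^2 + 5*s + 3)Y - (4*s + 16).
The right side is L{cos(t)} = s/(s^2 + 1).
So (s^2 + 5*s + 3)Y = s/(s^2 + 1) + (4*s + 16).
Solve for Y(s) and write it as one ratio of polynomials.

Y(s) = (4*s^3 + 16*s^2 + 5*s + 16)/(s^4 + 5*s^3 + 4*s^2 + 5*s + 3)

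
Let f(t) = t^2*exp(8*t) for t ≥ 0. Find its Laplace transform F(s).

F(s) = 2/(s - 8)^3

L{e^(8t)} = 1/(s - 8).
Then apply L{t^2·g(t)} = (-1)^2 d^2/ds^2[G(s)] with G(s) = 1/(s - 8):
differentiating 2 times and applying the sign gives 2/(s - 8)^3.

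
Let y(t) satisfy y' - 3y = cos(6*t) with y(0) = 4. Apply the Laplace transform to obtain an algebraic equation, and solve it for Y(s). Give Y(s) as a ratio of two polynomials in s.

Laplace-transform each side.
The derivative rules (L{y'} = sY - y(0) = sY - 4) turn the left side into (s - 3)Y - (4).
The right side is L{cos(6*t)} = s/(s^2 + 36).
So (s - 3)Y = s/(s^2 + 36) + (4).
Divide through and combine into a single rational function.

Y(s) = (4*s^2 + s + 144)/(s^3 - 3*s^2 + 36*s - 108)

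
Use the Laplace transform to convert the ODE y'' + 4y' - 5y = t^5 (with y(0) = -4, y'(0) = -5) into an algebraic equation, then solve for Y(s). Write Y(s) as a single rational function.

Y(s) = (-4*s^7 - 21*s^6 + 120)/(s^8 + 4*s^7 - 5*s^6)

Apply the Laplace transform to the equation.
Using L{y''} = s^2 Y - s·y(0) - y'(0) and L{y'} = sY - y(0), with y(0) = -4, y'(0) = -5, the left side becomes (s^2 + 4*s - 5)Y - (-4*s - 21).
The right side is L{t^5} = 120/s^6.
So (s^2 + 4*s - 5)Y = 120/s^6 + (-4*s - 21).
Solve for Y(s) and write it as one ratio of polynomials.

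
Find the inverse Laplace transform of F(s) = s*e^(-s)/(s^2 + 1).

Heaviside(t - 1)*(cos(t - 1))

The factor e^(-s) signals a time shift by c = 1 (second shifting theorem).
L{cos(t)} = s/(s^2 + 1), so L^-1{s/(s^2 + 1)} = cos(t).
Hence the inverse is u(t - 1) times that function evaluated at t - 1.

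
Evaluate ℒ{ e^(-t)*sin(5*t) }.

L{sin(5t)} = 5/(s^2 + 25).
By the first shifting theorem, multiplying by e^(-t) replaces s with s + 1.

5/((s + 1)^2 + 25)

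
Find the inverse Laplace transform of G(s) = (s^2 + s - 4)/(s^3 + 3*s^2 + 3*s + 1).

Factor the denominator: s^3 + 3*s^2 + 3*s + 1 = (s + 1)^3.
Partial fraction decomposition gives [1/(s + 1)] + [-1/(s + 1)^2] + [-4/(s + 1)^3].
Invert each term: 1/(s + 1) ↔ e^(-t); -1/(s + 1)^2 ↔ -t·e^(-t); -4/(s + 1)^3 ↔ (-2)t^2·e^(-t).

-2*t^2*exp(-t) - t*exp(-t) + exp(-t)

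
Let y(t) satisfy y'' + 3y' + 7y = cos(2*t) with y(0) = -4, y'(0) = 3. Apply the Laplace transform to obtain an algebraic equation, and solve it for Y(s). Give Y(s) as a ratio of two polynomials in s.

Apply the Laplace transform to the equation.
The derivative rules (L{y''} = s^2 Y - s·y(0) - y'(0) and L{y'} = sY - y(0), with y(0) = -4, y'(0) = 3) turn the left side into (s^2 + 3*s + 7)Y - (-4*s - 9).
The right side is L{cos(2*t)} = s/(s^2 + 4).
So (s^2 + 3*s + 7)Y = s/(s^2 + 4) + (-4*s - 9).
Divide through and combine into a single rational function.

Y(s) = (-4*s^3 - 9*s^2 - 15*s - 36)/(s^4 + 3*s^3 + 11*s^2 + 12*s + 28)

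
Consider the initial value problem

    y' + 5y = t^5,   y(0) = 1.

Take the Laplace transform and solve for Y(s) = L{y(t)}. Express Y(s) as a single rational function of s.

Y(s) = (s^6 + 120)/(s^7 + 5*s^6)

Take the Laplace transform of both sides.
Using L{y'} = sY - y(0) = sY - 1, the left side becomes (s + 5)Y - (1).
The right side is L{t^5} = 120/s^6.
So (s + 5)Y = 120/s^6 + (1).
Solve for Y(s) and write it as one ratio of polynomials.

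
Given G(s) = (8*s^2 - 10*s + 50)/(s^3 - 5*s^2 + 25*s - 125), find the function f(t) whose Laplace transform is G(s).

f(t) = 4*exp(5*t) + 2*sin(5*t) + 4*cos(5*t)

Factor the denominator: s^3 - 5*s^2 + 25*s - 125 = (s - 5)*(s^2 + 25).
Partial fraction decomposition gives [4/(s - 5)] + [4*s/(s^2 + 25)] + [10/(s^2 + 25)].
Invert each term: 4/(s - 5) ↔ 4e^(5t); 4·s/(s^2 + 25) ↔ 4cos(5t); 2·5/(s^2 + 25) ↔ 2sin(5t).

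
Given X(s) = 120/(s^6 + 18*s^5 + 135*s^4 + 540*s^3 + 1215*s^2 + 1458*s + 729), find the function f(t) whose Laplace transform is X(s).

f(t) = t^5*exp(-3*t)

Rewrite the denominator: s^6 + 18*s^5 + 135*s^4 + 540*s^3 + 1215*s^2 + 1458*s + 729 = (s + 3)^6.
The form in (s + 3) signals a first-shifting-theorem factor e^(-3t).
Since L{t^5} = 5!/s^6 = 120/s^6, the inverse is t^5*e^(-3*t).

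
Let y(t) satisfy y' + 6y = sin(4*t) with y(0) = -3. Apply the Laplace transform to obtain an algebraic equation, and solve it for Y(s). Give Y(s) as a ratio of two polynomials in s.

Take the Laplace transform of both sides.
With L{y'} = sY - y(0) = sY - (-3): the LHS transforms to (s + 6)Y - (-3).
The right side is L{sin(4*t)} = 4/(s^2 + 16).
So (s + 6)Y = 4/(s^2 + 16) + (-3).
Divide through and combine into a single rational function.

Y(s) = (-3*s^2 - 44)/(s^3 + 6*s^2 + 16*s + 96)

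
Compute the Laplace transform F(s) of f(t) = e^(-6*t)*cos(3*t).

L{cos(3t)} = s/(s^2 + 9).
By the first shifting theorem, multiplying by e^(-6t) replaces s with s + 6.

F(s) = (s + 6)/((s + 6)^2 + 9)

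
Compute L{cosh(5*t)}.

L{cosh(5t)} = s/(s^2 - 25).

s/(s^2 - 25)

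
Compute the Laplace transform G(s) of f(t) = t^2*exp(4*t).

G(s) = 2/(s - 4)^3

L{e^(4t)} = 1/(s - 4).
Then apply L{t^2·g(t)} = (-1)^2 d^2/ds^2[H(s)] with H(s) = 1/(s - 4):
differentiating 2 times and applying the sign gives 2/(s - 4)^3.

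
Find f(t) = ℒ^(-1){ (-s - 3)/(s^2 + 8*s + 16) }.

f(t) = t*exp(-4*t) - exp(-4*t)

Factor the denominator: s^2 + 8*s + 16 = (s + 4)^2.
Partial fraction decomposition gives [-1/(s + 4)] + [(s + 4)^(-2)].
Invert each term: -1/(s + 4) ↔ -e^(-4t); 1/(s + 4)^2 ↔ t·e^(-4t).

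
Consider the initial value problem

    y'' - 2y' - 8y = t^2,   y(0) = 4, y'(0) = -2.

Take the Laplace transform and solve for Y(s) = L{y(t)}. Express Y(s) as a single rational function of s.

Y(s) = (4*s^4 - 10*s^3 + 2)/(s^5 - 2*s^4 - 8*s^3)

Apply the Laplace transform to the equation.
With L{y''} = s^2 Y - s·y(0) - y'(0) and L{y'} = sY - y(0), with y(0) = 4, y'(0) = -2: the LHS transforms to (s^2 - 2*s - 8)Y - (4*s - 10).
The right side is L{t^2} = 2/s^3.
So (s^2 - 2*s - 8)Y = 2/s^3 + (4*s - 10).
Isolate Y and clear denominators.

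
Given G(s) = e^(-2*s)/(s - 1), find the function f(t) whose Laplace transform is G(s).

f(t) = Heaviside(t - 2)*(exp(t - 2))

The factor e^(-2s) signals a time shift by c = 2 (second shifting theorem).
L{e^(t)} = 1/(s - 1), so L^-1{1/(s - 1)} = e^(t).
Hence the inverse is u(t - 2) times that function evaluated at t - 2.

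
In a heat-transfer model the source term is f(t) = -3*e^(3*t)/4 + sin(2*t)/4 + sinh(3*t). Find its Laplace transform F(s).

Apply the Laplace transform termwise.
L{sinh(3t)} = 3/(s^2 - 9); (-3/4)·[L{e^(3t)} = 1/(s - 3)]; (1/4)·[L{sin(2t)} = 2/(s^2 + 4)].

F(s) = 1/(2*(s^2 + 4)) + 3/(s^2 - 9) - 3/(4*(s - 3))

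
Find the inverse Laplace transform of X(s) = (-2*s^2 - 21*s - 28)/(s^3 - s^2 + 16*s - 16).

Factor the denominator: s^3 - s^2 + 16*s - 16 = (s - 1)*(s^2 + 16).
Partial fraction decomposition gives [-3/(s - 1)] + [s/(s^2 + 16)] + [-20/(s^2 + 16)].
Invert each term: -3/(s - 1) ↔ -3e^(t); 1·s/(s^2 + 16) ↔ cos(4t); -5·4/(s^2 + 16) ↔ -5sin(4t).

-3*exp(t) - 5*sin(4*t) + cos(4*t)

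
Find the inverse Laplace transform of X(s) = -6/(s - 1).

Since L{e^(t)} = 1/(s - 1), the inverse is e^(t), scaled by -6.

-6*exp(t)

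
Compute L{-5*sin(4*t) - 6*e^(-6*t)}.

-20/(s^2 + 16) - 6/(s + 6)

Apply the Laplace transform termwise.
(-5)·[L{sin(4t)} = 4/(s^2 + 16)]; (-6)·[L{e^(-6t)} = 1/(s + 6)].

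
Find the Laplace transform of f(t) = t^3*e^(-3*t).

6/(s + 3)^4

L{t^3} = 3!/s^4 = 6/s^4.
By the first shifting theorem, multiplying by e^(-3t) replaces s with s + 3.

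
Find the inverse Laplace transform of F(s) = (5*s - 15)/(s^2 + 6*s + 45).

Complete the square in the denominator: s^2 + 6*s + 45 = (s + 3)^2 + 6^2.
Split the numerator to match: 5*s - 15 = 5·(s + 3) - 5·6.
Invert each term: 5·(s + 3)/((s + 3)^2 + 36) ↔ 5e^(-3t)cos(6t); -5·6/((s + 3)^2 + 36) ↔ -5e^(-3t)sin(6t).

-5*exp(-3*t)*sin(6*t) + 5*exp(-3*t)*cos(6*t)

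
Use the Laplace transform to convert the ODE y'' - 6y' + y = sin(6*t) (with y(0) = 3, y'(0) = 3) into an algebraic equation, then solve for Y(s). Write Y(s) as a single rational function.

Apply the Laplace transform to the equation.
Using L{y''} = s^2 Y - s·y(0) - y'(0) and L{y'} = sY - y(0), with y(0) = 3, y'(0) = 3, the left side becomes (s^2 - 6*s + 1)Y - (3*s - 15).
The right side is L{sin(6*t)} = 6/(s^2 + 36).
So (s^2 - 6*s + 1)Y = 6/(s^2 + 36) + (3*s - 15).
Divide through and combine into a single rational function.

Y(s) = (3*s^3 - 15*s^2 + 108*s - 534)/(s^4 - 6*s^3 + 37*s^2 - 216*s + 36)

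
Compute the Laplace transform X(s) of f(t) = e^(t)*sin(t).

X(s) = 1/((s - 1)^2 + 1)

L{sin(t)} = 1/(s^2 + 1).
By the first shifting theorem, multiplying by e^(t) replaces s with s - 1.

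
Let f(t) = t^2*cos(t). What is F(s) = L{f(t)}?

F(s) = 2*s*(s^2 - 3)/(s^2 + 1)^3

L{cos(t)} = s/(s^2 + 1).
Then apply L{t^2·g(t)} = (-1)^2 d^2/ds^2[G(s)] with G(s) = s/(s^2 + 1):
differentiating 2 times and applying the sign gives 2*s*(s^2 - 3)/(s^2 + 1)^3.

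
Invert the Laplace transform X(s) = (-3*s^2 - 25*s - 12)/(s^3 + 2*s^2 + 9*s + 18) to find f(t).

f(t) = -5*sin(3*t) - 5*cos(3*t) + 2*exp(-2*t)

Factor the denominator: s^3 + 2*s^2 + 9*s + 18 = (s + 2)*(s^2 + 9).
Partial fraction decomposition gives [2/(s + 2)] + [-5*s/(s^2 + 9)] + [-15/(s^2 + 9)].
Invert each term: 2/(s + 2) ↔ 2e^(-2t); -5·s/(s^2 + 9) ↔ -5cos(3t); -5·3/(s^2 + 9) ↔ -5sin(3t).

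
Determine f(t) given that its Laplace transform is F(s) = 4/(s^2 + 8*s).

Rewrite the denominator: s^2 + 8*s = (s + 4)^2 - 16.
The form in (s + 4) signals a first-shifting-theorem factor e^(-4t).
Since L{sinh(4t)} = 4/(s^2 - 16), the inverse is exp(-4*t)*sinh(4*t).

f(t) = exp(-4*t)*sinh(4*t)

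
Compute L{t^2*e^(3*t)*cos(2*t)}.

2*(s - 3)*(s^2 - 6*s - 3)/(s^2 - 6*s + 13)^3

L{cos(2t)} = s/(s^2 + 4).
Multiplying by e^(3t) shifts s → s - 3, so L{e^(3*t)*cos(2*t)} = (s - 3)/((s - 3)^2 + 4).
Then apply L{t^2·g(t)} = (-1)^2 d^2/ds^2[G(s)] with G(s) = (s - 3)/((s - 3)^2 + 4):
differentiating 2 times and applying the sign gives 2*(s - 3)*(s^2 - 6*s - 3)/(s^2 - 6*s + 13)^3.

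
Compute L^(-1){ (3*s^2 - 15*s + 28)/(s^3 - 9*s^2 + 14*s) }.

Factor the denominator: s^3 - 9*s^2 + 14*s = s*(s - 7)*(s - 2).
Partial fraction decomposition gives [-1/(s - 2)] + [2/(s - 7)] + [2/s].
Invert each term: -1/(s - 2) ↔ -e^(2t); 2/(s - 7) ↔ 2e^(7t); 2/(s - 0) ↔ 2e^(0t).

2*exp(7*t) - exp(2*t) + 2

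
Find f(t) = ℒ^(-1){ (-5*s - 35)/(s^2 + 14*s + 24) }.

Rewrite the denominator: s^2 + 14*s + 24 = (s + 7)^2 - 25.
The form in (s + 7) signals a first-shifting-theorem factor e^(-7t).
Since L{cosh(5t)} = s/(s^2 - 25), the inverse is e^(-7*t)*cosh(5*t), scaled by -5.

f(t) = -5*exp(-7*t)*cosh(5*t)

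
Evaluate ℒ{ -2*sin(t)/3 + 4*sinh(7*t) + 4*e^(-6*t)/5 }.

-2/(3*(s^2 + 1)) + 28/(s^2 - 49) + 4/(5*(s + 6))

The transform is linear, so treat each term independently.
(4/5)·[L{e^(-6t)} = 1/(s + 6)]; (-2/3)·[L{sin(t)} = 1/(s^2 + 1)]; (4)·[L{sinh(7t)} = 7/(s^2 - 49)].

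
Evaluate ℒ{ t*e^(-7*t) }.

(s + 7)^(-2)

L{e^(-7t)} = 1/(s + 7).
Then apply L{t·g(t)} = -d/ds[G(s)] with G(s) = 1/(s + 7):
differentiating 1 time and applying the sign gives (s + 7)^(-2).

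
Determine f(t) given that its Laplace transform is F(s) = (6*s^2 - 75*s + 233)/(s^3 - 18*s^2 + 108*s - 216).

f(t) = -t^2*exp(6*t)/2 - 3*t*exp(6*t) + 6*exp(6*t)

Factor the denominator: s^3 - 18*s^2 + 108*s - 216 = (s - 6)^3.
Partial fraction decomposition gives [6/(s - 6)] + [-3/(s - 6)^2] + [-1/(s - 6)^3].
Invert each term: 6/(s - 6) ↔ 6e^(6t); -3/(s - 6)^2 ↔ -3t·e^(6t); -1/(s - 6)^3 ↔ (-1/2)t^2·e^(6t).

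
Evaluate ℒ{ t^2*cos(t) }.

2*s*(s^2 - 3)/(s^2 + 1)^3

L{cos(t)} = s/(s^2 + 1).
Then apply L{t^2·g(t)} = (-1)^2 d^2/ds^2[G(s)] with G(s) = s/(s^2 + 1):
differentiating 2 times and applying the sign gives 2*s*(s^2 - 3)/(s^2 + 1)^3.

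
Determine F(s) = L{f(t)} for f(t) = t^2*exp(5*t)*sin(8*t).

L{sin(8t)} = 8/(s^2 + 64).
Multiplying by e^(5t) shifts s → s - 5, so L{exp(5*t)*sin(8*t)} = 8/((s - 5)^2 + 64).
Then apply L{t^2·g(t)} = (-1)^2 d^2/ds^2[G(s)] with G(s) = 8/((s - 5)^2 + 64):
differentiating 2 times and applying the sign gives 16*(3*s^2 - 30*s + 11)/(s^2 - 10*s + 89)^3.

F(s) = 16*(3*s^2 - 30*s + 11)/(s^2 - 10*s + 89)^3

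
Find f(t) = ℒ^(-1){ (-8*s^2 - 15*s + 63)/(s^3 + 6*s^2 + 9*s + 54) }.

f(t) = 5*sin(3*t) - 5*cos(3*t) - 3*exp(-6*t)

Factor the denominator: s^3 + 6*s^2 + 9*s + 54 = (s + 6)*(s^2 + 9).
Partial fraction decomposition gives [-3/(s + 6)] + [-5*s/(s^2 + 9)] + [15/(s^2 + 9)].
Invert each term: -3/(s + 6) ↔ -3e^(-6t); -5·s/(s^2 + 9) ↔ -5cos(3t); 5·3/(s^2 + 9) ↔ 5sin(3t).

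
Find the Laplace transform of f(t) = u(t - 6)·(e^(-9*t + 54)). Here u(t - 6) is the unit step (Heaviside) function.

By the second shifting theorem, L{u(t - c)·g(t - c)} = e^(-cs)·G(s) with c = 6 and G(s) = L{g(t)}.
L{e^(-9t)} = 1/(s + 9).

exp(-6*s)/(s + 9)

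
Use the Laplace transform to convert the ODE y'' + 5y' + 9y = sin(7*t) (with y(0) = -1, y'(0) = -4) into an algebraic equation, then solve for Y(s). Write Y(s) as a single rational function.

Y(s) = (-s^3 - 9*s^2 - 49*s - 434)/(s^4 + 5*s^3 + 58*s^2 + 245*s + 441)

Transform both sides with L{·}.
Using L{y''} = s^2 Y - s·y(0) - y'(0) and L{y'} = sY - y(0), with y(0) = -1, y'(0) = -4, the left side becomes (s^2 + 5*s + 9)Y - (-s - 9).
The right side is L{sin(7*t)} = 7/(s^2 + 49).
So (s^2 + 5*s + 9)Y = 7/(s^2 + 49) + (-s - 9).
Divide through and combine into a single rational function.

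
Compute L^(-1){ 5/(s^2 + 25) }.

Since L{sin(5t)} = 5/(s^2 + 25), the inverse is sin(5*t).

sin(5*t)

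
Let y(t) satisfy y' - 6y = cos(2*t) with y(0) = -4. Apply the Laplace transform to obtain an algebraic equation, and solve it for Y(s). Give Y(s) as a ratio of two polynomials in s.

Y(s) = (-4*s^2 + s - 16)/(s^3 - 6*s^2 + 4*s - 24)

Apply the Laplace transform to the equation.
The derivative rules (L{y'} = sY - y(0) = sY - (-4)) turn the left side into (s - 6)Y - (-4).
The right side is L{cos(2*t)} = s/(s^2 + 4).
So (s - 6)Y = s/(s^2 + 4) + (-4).
Divide through and combine into a single rational function.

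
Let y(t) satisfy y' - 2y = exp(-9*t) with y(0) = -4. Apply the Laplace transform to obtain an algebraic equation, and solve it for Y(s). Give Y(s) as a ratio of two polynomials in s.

Y(s) = (-4*s - 35)/(s^2 + 7*s - 18)

Laplace-transform each side.
The derivative rules (L{y'} = sY - y(0) = sY - (-4)) turn the left side into (s - 2)Y - (-4).
The right side is L{exp(-9*t)} = 1/(s + 9).
So (s - 2)Y = 1/(s + 9) + (-4).
Divide through and combine into a single rational function.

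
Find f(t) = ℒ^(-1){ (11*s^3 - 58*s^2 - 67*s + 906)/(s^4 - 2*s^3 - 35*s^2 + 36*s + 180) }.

Factor the denominator: s^4 - 2*s^3 - 35*s^2 + 36*s + 180 = (s - 6)*(s - 3)*(s + 2)*(s + 5).
Partial fraction decomposition gives [6/(s + 5)] + [6/(s + 2)] + [-4/(s - 3)] + [3/(s - 6)].
Invert each term: 6/(s + 5) ↔ 6e^(-5t); 6/(s + 2) ↔ 6e^(-2t); -4/(s - 3) ↔ -4e^(3t); 3/(s - 6) ↔ 3e^(6t).

f(t) = 3*exp(6*t) - 4*exp(3*t) + 6*exp(-2*t) + 6*exp(-5*t)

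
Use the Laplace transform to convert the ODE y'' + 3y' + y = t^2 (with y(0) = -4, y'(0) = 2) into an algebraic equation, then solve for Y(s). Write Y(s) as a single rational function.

Apply the Laplace transform to the equation.
The derivative rules (L{y''} = s^2 Y - s·y(0) - y'(0) and L{y'} = sY - y(0), with y(0) = -4, y'(0) = 2) turn the left side into (s^2 + 3*s + 1)Y - (-4*s - 10).
The right side is L{t^2} = 2/s^3.
So (s^2 + 3*s + 1)Y = 2/s^3 + (-4*s - 10).
Isolate Y and clear denominators.

Y(s) = (-4*s^4 - 10*s^3 + 2)/(s^5 + 3*s^4 + s^3)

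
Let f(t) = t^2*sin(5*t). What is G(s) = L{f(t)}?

L{sin(5t)} = 5/(s^2 + 25).
Then apply L{t^2·g(t)} = (-1)^2 d^2/ds^2[H(s)] with H(s) = 5/(s^2 + 25):
differentiating 2 times and applying the sign gives 10*(3*s^2 - 25)/(s^2 + 25)^3.

G(s) = 10*(3*s^2 - 25)/(s^2 + 25)^3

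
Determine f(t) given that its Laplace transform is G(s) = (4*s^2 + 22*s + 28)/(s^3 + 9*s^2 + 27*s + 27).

f(t) = -t^2*exp(-3*t) - 2*t*exp(-3*t) + 4*exp(-3*t)

Factor the denominator: s^3 + 9*s^2 + 27*s + 27 = (s + 3)^3.
Partial fraction decomposition gives [4/(s + 3)] + [-2/(s + 3)^2] + [-2/(s + 3)^3].
Invert each term: 4/(s + 3) ↔ 4e^(-3t); -2/(s + 3)^2 ↔ -2t·e^(-3t); -2/(s + 3)^3 ↔ (-1)t^2·e^(-3t).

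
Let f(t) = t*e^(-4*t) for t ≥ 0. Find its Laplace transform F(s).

F(s) = (s + 4)^(-2)

L{e^(-4t)} = 1/(s + 4).
Then apply L{t·g(t)} = -d/ds[G(s)] with G(s) = 1/(s + 4):
differentiating 1 time and applying the sign gives (s + 4)^(-2).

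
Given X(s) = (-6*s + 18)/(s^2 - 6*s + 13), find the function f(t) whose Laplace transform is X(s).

Rewrite the denominator: s^2 - 6*s + 13 = (s - 3)^2 + 4.
The form in (s - 3) signals a first-shifting-theorem factor e^(3t).
Since L{cos(2t)} = s/(s^2 + 4), the inverse is e^(3*t)*cos(2*t), scaled by -6.

f(t) = -6*exp(3*t)*cos(2*t)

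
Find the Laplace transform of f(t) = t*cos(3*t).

(s - 3)*(s + 3)/(s^2 + 9)^2

L{cos(3t)} = s/(s^2 + 9).
Then apply L{t·g(t)} = -d/ds[G(s)] with G(s) = s/(s^2 + 9):
differentiating 1 time and applying the sign gives (s - 3)*(s + 3)/(s^2 + 9)^2.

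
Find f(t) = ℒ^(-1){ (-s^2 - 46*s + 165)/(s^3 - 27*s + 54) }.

Factor the denominator: s^3 - 27*s + 54 = (s - 3)^2*(s + 6).
Partial fraction decomposition gives [-6/(s - 3)] + [2/(s - 3)^2] + [5/(s + 6)].
Invert each term: -6/(s - 3) ↔ -6e^(3t); 2/(s - 3)^2 ↔ 2t·e^(3t); 5/(s + 6) ↔ 5e^(-6t).

f(t) = 2*t*exp(3*t) - 6*exp(3*t) + 5*exp(-6*t)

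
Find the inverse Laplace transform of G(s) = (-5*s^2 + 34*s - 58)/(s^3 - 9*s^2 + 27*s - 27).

Factor the denominator: s^3 - 9*s^2 + 27*s - 27 = (s - 3)^3.
Partial fraction decomposition gives [-5/(s - 3)] + [4/(s - 3)^2] + [-1/(s - 3)^3].
Invert each term: -5/(s - 3) ↔ -5e^(3t); 4/(s - 3)^2 ↔ 4t·e^(3t); -1/(s - 3)^3 ↔ (-1/2)t^2·e^(3t).

-t^2*exp(3*t)/2 + 4*t*exp(3*t) - 5*exp(3*t)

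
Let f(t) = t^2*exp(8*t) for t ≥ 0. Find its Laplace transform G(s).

L{e^(8t)} = 1/(s - 8).
Then apply L{t^2·g(t)} = (-1)^2 d^2/ds^2[H(s)] with H(s) = 1/(s - 8):
differentiating 2 times and applying the sign gives 2/(s - 8)^3.

G(s) = 2/(s - 8)^3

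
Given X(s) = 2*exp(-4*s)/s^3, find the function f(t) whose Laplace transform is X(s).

f(t) = Heaviside(t - 4)*((t - 4)^2)

The factor e^(-4s) signals a time shift by c = 4 (second shifting theorem).
L{t^2} = 2!/s^3 = 2/s^3, so L^-1{2/s^3} = t^2.
Hence the inverse is u(t - 4) times that function evaluated at t - 4.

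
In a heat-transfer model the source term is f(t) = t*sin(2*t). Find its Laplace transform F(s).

F(s) = 4*s/(s^2 + 4)^2

L{sin(2t)} = 2/(s^2 + 4).
Then apply L{t·g(t)} = -d/ds[G(s)] with G(s) = 2/(s^2 + 4):
differentiating 1 time and applying the sign gives 4*s/(s^2 + 4)^2.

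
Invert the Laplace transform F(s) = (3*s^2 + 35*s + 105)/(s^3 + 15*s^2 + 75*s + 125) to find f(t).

f(t) = 5*t^2*exp(-5*t)/2 + 5*t*exp(-5*t) + 3*exp(-5*t)

Factor the denominator: s^3 + 15*s^2 + 75*s + 125 = (s + 5)^3.
Partial fraction decomposition gives [3/(s + 5)] + [5/(s + 5)^2] + [5/(s + 5)^3].
Invert each term: 3/(s + 5) ↔ 3e^(-5t); 5/(s + 5)^2 ↔ 5t·e^(-5t); 5/(s + 5)^3 ↔ (5/2)t^2·e^(-5t).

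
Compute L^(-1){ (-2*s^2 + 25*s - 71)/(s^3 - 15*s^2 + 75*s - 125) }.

2*t^2*exp(5*t) + 5*t*exp(5*t) - 2*exp(5*t)

Factor the denominator: s^3 - 15*s^2 + 75*s - 125 = (s - 5)^3.
Partial fraction decomposition gives [-2/(s - 5)] + [5/(s - 5)^2] + [4/(s - 5)^3].
Invert each term: -2/(s - 5) ↔ -2e^(5t); 5/(s - 5)^2 ↔ 5t·e^(5t); 4/(s - 5)^3 ↔ (2)t^2·e^(5t).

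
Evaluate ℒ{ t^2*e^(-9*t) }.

2/(s + 9)^3

L{e^(-9t)} = 1/(s + 9).
Then apply L{t^2·g(t)} = (-1)^2 d^2/ds^2[H(s)] with H(s) = 1/(s + 9):
differentiating 2 times and applying the sign gives 2/(s + 9)^3.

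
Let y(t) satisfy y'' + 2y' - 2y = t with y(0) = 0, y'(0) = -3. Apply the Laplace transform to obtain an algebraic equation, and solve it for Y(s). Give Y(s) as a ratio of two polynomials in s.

Y(s) = (-3*s^2 + 1)/(s^4 + 2*s^3 - 2*s^2)

Apply the Laplace transform to the equation.
With L{y''} = s^2 Y - s·y(0) - y'(0) and L{y'} = sY - y(0), with y(0) = 0, y'(0) = -3: the LHS transforms to (s^2 + 2*s - 2)Y - (-3).
The right side is L{t} = s^(-2).
So (s^2 + 2*s - 2)Y = s^(-2) + (-3).
Solve for Y(s) and write it as one ratio of polynomials.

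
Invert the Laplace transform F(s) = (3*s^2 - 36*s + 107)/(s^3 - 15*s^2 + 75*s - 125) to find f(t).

Factor the denominator: s^3 - 15*s^2 + 75*s - 125 = (s - 5)^3.
Partial fraction decomposition gives [3/(s - 5)] + [-6/(s - 5)^2] + [2/(s - 5)^3].
Invert each term: 3/(s - 5) ↔ 3e^(5t); -6/(s - 5)^2 ↔ -6t·e^(5t); 2/(s - 5)^3 ↔ (1)t^2·e^(5t).

f(t) = t^2*exp(5*t) - 6*t*exp(5*t) + 3*exp(5*t)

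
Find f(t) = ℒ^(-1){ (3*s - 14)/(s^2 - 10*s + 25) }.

Factor the denominator: s^2 - 10*s + 25 = (s - 5)^2.
Partial fraction decomposition gives [3/(s - 5)] + [(s - 5)^(-2)].
Invert each term: 3/(s - 5) ↔ 3e^(5t); 1/(s - 5)^2 ↔ t·e^(5t).

f(t) = t*exp(5*t) + 3*exp(5*t)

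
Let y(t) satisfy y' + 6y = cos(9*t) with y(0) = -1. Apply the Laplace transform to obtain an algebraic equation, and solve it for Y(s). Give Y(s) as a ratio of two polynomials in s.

Y(s) = (-s^2 + s - 81)/(s^3 + 6*s^2 + 81*s + 486)

Transform both sides with L{·}.
The derivative rules (L{y'} = sY - y(0) = sY - (-1)) turn the left side into (s + 6)Y - (-1).
The right side is L{cos(9*t)} = s/(s^2 + 81).
So (s + 6)Y = s/(s^2 + 81) + (-1).
Solve for Y(s) and write it as one ratio of polynomials.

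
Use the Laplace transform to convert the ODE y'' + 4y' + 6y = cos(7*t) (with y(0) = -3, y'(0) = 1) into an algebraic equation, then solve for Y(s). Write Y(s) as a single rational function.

Take the Laplace transform of both sides.
Using L{y''} = s^2 Y - s·y(0) - y'(0) and L{y'} = sY - y(0), with y(0) = -3, y'(0) = 1, the left side becomes (s^2 + 4*s + 6)Y - (-3*s - 11).
The right side is L{cos(7*t)} = s/(s^2 + 49).
So (s^2 + 4*s + 6)Y = s/(s^2 + 49) + (-3*s - 11).
Divide through and combine into a single rational function.

Y(s) = (-3*s^3 - 11*s^2 - 146*s - 539)/(s^4 + 4*s^3 + 55*s^2 + 196*s + 294)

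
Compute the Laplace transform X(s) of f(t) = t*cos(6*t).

L{cos(6t)} = s/(s^2 + 36).
Then apply L{t·g(t)} = -d/ds[G(s)] with G(s) = s/(s^2 + 36):
differentiating 1 time and applying the sign gives (s - 6)*(s + 6)/(s^2 + 36)^2.

X(s) = (s - 6)*(s + 6)/(s^2 + 36)^2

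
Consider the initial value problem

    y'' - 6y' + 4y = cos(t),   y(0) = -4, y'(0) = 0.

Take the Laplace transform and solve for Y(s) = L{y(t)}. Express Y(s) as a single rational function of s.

Apply the Laplace transform to the equation.
The derivative rules (L{y''} = s^2 Y - s·y(0) - y'(0) and L{y'} = sY - y(0), with y(0) = -4, y'(0) = 0) turn the left side into (s^2 - 6*s + 4)Y - (-4*s + 24).
The right side is L{cos(t)} = s/(s^2 + 1).
So (s^2 - 6*s + 4)Y = s/(s^2 + 1) + (-4*s + 24).
Isolate Y and clear denominators.

Y(s) = (-4*s^3 + 24*s^2 - 3*s + 24)/(s^4 - 6*s^3 + 5*s^2 - 6*s + 4)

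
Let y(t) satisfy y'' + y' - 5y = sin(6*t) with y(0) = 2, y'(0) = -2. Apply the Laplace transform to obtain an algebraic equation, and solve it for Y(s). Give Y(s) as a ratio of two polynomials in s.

Transform both sides with L{·}.
With L{y''} = s^2 Y - s·y(0) - y'(0) and L{y'} = sY - y(0), with y(0) = 2, y'(0) = -2: the LHS transforms to (s^2 + s - 5)Y - (2*s).
The right side is L{sin(6*t)} = 6/(s^2 + 36).
So (s^2 + s - 5)Y = 6/(s^2 + 36) + (2*s).
Isolate Y and clear denominators.

Y(s) = (2*s^3 + 72*s + 6)/(s^4 + s^3 + 31*s^2 + 36*s - 180)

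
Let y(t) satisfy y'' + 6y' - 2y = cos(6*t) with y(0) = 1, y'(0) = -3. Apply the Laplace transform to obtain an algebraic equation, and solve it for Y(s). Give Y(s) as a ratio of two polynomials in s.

Take the Laplace transform of both sides.
Using L{y''} = s^2 Y - s·y(0) - y'(0) and L{y'} = sY - y(0), with y(0) = 1, y'(0) = -3, the left side becomes (s^2 + 6*s - 2)Y - (s + 3).
The right side is L{cos(6*t)} = s/(s^2 + 36).
So (s^2 + 6*s - 2)Y = s/(s^2 + 36) + (s + 3).
Divide through and combine into a single rational function.

Y(s) = (s^3 + 3*s^2 + 37*s + 108)/(s^4 + 6*s^3 + 34*s^2 + 216*s - 72)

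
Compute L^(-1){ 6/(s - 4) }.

6*exp(4*t)

Since L{e^(4t)} = 1/(s - 4), the inverse is e^(4*t), scaled by 6.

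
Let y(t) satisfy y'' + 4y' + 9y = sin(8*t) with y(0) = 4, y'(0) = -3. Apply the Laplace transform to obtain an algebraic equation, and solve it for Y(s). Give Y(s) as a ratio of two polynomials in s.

Y(s) = (4*s^3 + 13*s^2 + 256*s + 840)/(s^4 + 4*s^3 + 73*s^2 + 256*s + 576)

Laplace-transform each side.
The derivative rules (L{y''} = s^2 Y - s·y(0) - y'(0) and L{y'} = sY - y(0), with y(0) = 4, y'(0) = -3) turn the left side into (s^2 + 4*s + 9)Y - (4*s + 13).
The right side is L{sin(8*t)} = 8/(s^2 + 64).
So (s^2 + 4*s + 9)Y = 8/(s^2 + 64) + (4*s + 13).
Divide through and combine into a single rational function.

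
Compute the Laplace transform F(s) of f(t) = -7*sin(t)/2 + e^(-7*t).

By linearity of the Laplace transform, transform each term separately.
L{e^(-7t)} = 1/(s + 7); (-7/2)·[L{sin(t)} = 1/(s^2 + 1)].

F(s) = -7/(2*(s^2 + 1)) + 1/(s + 7)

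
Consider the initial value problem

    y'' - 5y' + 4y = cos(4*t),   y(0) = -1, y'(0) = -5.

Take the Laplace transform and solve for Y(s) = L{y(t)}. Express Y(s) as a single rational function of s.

Laplace-transform each side.
With L{y''} = s^2 Y - s·y(0) - y'(0) and L{y'} = sY - y(0), with y(0) = -1, y'(0) = -5: the LHS transforms to (s^2 - 5*s + 4)Y - (-s).
The right side is L{cos(4*t)} = s/(s^2 + 16).
So (s^2 - 5*s + 4)Y = s/(s^2 + 16) + (-s).
Divide through and combine into a single rational function.

Y(s) = (-s^3 - 15*s)/(s^4 - 5*s^3 + 20*s^2 - 80*s + 64)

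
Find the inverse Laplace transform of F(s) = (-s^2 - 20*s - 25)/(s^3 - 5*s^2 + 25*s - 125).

Factor the denominator: s^3 - 5*s^2 + 25*s - 125 = (s - 5)*(s^2 + 25).
Partial fraction decomposition gives [-3/(s - 5)] + [2*s/(s^2 + 25)] + [-10/(s^2 + 25)].
Invert each term: -3/(s - 5) ↔ -3e^(5t); 2·s/(s^2 + 25) ↔ 2cos(5t); -2·5/(s^2 + 25) ↔ -2sin(5t).

-3*exp(5*t) - 2*sin(5*t) + 2*cos(5*t)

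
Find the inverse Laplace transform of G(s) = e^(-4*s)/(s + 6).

The factor e^(-4s) signals a time shift by c = 4 (second shifting theorem).
L{e^(-6t)} = 1/(s + 6), so L^-1{1/(s + 6)} = e^(-6*t).
Hence the inverse is u(t - 4) times that function evaluated at t - 4.

Heaviside(t - 4)*(exp(-6*t + 24))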